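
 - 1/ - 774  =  1/774= 0.00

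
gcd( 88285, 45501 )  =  1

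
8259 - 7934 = 325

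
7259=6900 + 359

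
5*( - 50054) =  - 250270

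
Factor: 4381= 13^1*337^1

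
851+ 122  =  973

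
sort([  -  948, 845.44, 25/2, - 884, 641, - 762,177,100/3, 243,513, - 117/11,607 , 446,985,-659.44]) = [ - 948, -884,-762, - 659.44,-117/11,25/2,100/3, 177 , 243, 446,513,607,641,845.44,985 ] 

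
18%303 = 18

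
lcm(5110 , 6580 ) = 480340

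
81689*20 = 1633780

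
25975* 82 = 2129950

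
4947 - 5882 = - 935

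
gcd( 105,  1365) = 105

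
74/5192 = 37/2596 =0.01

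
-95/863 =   -  95/863=- 0.11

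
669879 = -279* ( - 2401) 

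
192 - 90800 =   -  90608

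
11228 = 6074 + 5154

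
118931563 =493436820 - 374505257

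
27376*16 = 438016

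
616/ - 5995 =- 1 + 489/545 = - 0.10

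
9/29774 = 9/29774  =  0.00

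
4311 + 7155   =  11466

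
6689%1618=217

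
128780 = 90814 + 37966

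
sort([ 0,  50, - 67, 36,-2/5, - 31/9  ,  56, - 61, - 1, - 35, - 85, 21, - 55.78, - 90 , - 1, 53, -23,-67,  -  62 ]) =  [ - 90, - 85,-67, - 67,  -  62, - 61, - 55.78, - 35, - 23, - 31/9  , - 1, - 1, - 2/5 , 0 , 21,  36,50 , 53, 56] 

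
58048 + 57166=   115214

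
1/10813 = 1/10813 = 0.00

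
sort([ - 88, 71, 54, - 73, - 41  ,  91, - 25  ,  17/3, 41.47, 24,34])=[-88, - 73,-41, - 25, 17/3, 24 , 34, 41.47,  54 , 71,91 ] 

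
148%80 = 68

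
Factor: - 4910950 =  - 2^1*5^2*11^1*8929^1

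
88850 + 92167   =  181017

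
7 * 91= 637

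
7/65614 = 7/65614 = 0.00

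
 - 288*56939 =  - 16398432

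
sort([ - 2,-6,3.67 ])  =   [  -  6 , - 2, 3.67]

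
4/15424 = 1/3856 = 0.00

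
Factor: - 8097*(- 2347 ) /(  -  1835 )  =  - 19003659/1835 = - 3^1*5^( - 1)*367^(-1 )*2347^1*2699^1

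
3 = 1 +2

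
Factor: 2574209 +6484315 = 9058524 = 2^2* 3^1*754877^1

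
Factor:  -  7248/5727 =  - 2^4*23^( - 1 )*83^( - 1 )*151^1 = - 2416/1909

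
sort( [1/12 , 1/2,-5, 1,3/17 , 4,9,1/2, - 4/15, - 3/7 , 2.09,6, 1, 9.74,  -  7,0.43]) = [-7, - 5 ,-3/7, - 4/15, 1/12,3/17, 0.43,1/2,1/2,1, 1, 2.09,4, 6 , 9, 9.74]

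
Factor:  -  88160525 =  - 5^2*83^1*42487^1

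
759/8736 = 253/2912 = 0.09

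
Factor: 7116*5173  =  36811068=2^2*3^1*7^1*593^1*739^1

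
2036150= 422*4825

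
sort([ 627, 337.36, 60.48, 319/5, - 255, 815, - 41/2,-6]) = [ - 255, - 41/2,  -  6,60.48,319/5,337.36, 627,815 ]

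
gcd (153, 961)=1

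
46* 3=138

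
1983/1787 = 1983/1787 = 1.11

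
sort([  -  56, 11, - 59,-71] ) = [ - 71, - 59, - 56, 11] 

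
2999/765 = 3 + 704/765 = 3.92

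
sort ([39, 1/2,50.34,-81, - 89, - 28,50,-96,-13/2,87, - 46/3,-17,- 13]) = [-96, - 89 ,-81, - 28, - 17, - 46/3, - 13,- 13/2,1/2,39,50,50.34, 87 ] 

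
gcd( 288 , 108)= 36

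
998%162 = 26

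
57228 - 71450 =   -  14222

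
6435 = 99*65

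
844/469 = 844/469 = 1.80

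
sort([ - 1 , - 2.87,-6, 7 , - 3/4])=[-6 , - 2.87, - 1, - 3/4,  7] 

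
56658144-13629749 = 43028395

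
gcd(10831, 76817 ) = 1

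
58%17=7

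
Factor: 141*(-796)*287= - 2^2*3^1*7^1*41^1*47^1*199^1 =- 32211732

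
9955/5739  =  9955/5739 = 1.73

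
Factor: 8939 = 7^1* 1277^1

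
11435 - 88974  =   - 77539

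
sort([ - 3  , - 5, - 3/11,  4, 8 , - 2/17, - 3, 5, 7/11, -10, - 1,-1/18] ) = [ -10, - 5, - 3, -3,  -  1, - 3/11, - 2/17, - 1/18, 7/11, 4, 5, 8]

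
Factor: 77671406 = 2^1*953^1* 40751^1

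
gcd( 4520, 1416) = 8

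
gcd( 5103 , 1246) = 7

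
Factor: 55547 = 55547^1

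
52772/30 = 26386/15 = 1759.07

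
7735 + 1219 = 8954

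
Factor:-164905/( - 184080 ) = 2^( - 4)*3^( - 1 )*43^1 = 43/48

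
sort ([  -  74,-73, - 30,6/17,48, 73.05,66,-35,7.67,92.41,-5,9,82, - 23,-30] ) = [  -  74,-73, - 35, - 30,-30,-23 , - 5,6/17,7.67,9 , 48,66,73.05, 82,92.41] 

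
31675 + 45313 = 76988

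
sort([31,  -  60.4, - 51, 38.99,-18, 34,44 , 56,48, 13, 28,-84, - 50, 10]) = [ - 84, - 60.4, - 51, - 50, - 18,  10, 13, 28 , 31, 34, 38.99 , 44, 48,56 ] 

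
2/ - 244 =  -  1 + 121/122= - 0.01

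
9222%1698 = 732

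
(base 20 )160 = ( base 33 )fp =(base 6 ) 2224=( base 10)520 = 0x208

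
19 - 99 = - 80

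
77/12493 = 77/12493 = 0.01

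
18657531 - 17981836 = 675695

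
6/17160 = 1/2860 = 0.00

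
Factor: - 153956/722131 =-2^2*11^1*23^( - 1)*3499^1 * 31397^( - 1 )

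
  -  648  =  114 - 762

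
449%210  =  29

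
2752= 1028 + 1724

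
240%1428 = 240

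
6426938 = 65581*98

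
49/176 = 49/176 = 0.28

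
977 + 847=1824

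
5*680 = 3400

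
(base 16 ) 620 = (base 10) 1568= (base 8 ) 3040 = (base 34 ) 1C4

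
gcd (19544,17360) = 56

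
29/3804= 29/3804=   0.01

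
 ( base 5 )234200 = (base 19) 150b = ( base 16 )21E3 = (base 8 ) 20743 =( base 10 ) 8675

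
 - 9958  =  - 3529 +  - 6429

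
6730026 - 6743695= -13669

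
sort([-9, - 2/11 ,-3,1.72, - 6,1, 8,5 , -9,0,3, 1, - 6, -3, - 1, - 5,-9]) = [ - 9,-9, - 9,- 6, - 6 ,-5, - 3, - 3, - 1, - 2/11, 0, 1,1, 1.72 , 3,  5, 8 ]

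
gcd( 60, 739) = 1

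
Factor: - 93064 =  - 2^3*11633^1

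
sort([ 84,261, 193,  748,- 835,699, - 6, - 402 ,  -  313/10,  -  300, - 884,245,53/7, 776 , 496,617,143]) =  [- 884, - 835 , - 402, - 300 , - 313/10, - 6,53/7,84,143,193 , 245,261,496, 617 , 699, 748,776 ]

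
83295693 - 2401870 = 80893823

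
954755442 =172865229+781890213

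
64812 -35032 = 29780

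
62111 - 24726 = 37385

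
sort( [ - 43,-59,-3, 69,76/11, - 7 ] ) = [-59,-43,-7, - 3, 76/11, 69]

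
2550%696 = 462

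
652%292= 68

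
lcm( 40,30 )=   120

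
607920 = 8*75990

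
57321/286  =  200 + 11/26 = 200.42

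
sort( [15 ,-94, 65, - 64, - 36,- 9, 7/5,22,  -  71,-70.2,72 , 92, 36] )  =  [ - 94, - 71 , - 70.2, - 64, - 36,-9,7/5,  15, 22,36,65, 72,92 ]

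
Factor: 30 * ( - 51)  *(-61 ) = 93330 = 2^1*3^2 * 5^1*17^1*61^1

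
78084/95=78084/95 = 821.94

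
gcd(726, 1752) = 6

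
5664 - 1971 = 3693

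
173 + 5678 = 5851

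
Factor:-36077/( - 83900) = 43/100 = 2^( - 2)*5^( - 2)*  43^1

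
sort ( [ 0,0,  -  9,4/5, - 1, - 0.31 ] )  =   [-9,-1, - 0.31, 0,0,4/5 ]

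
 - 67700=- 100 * 677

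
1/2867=1/2867 = 0.00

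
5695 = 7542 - 1847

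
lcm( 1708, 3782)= 52948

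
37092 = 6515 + 30577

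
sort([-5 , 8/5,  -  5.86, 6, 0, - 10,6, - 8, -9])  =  [ - 10, - 9, - 8,  -  5.86, - 5,0,8/5,6,6 ] 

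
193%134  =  59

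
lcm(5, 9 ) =45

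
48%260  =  48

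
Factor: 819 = 3^2*7^1*13^1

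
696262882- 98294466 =597968416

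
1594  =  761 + 833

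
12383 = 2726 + 9657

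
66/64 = 33/32 = 1.03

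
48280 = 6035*8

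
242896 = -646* ( - 376 )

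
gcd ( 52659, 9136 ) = 1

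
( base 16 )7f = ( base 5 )1002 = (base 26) 4n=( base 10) 127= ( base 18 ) 71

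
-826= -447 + -379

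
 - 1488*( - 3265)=4858320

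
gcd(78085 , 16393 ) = 97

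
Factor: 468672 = 2^6 * 3^1*2441^1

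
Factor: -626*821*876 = - 450216696  =  - 2^3*3^1*73^1*313^1*821^1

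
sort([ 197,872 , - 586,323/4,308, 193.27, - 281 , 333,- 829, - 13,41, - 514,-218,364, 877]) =[-829,-586, - 514,-281, - 218, - 13,41, 323/4,193.27,197,  308,333,364,  872 , 877 ] 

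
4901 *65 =318565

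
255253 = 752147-496894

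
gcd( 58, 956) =2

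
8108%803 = 78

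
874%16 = 10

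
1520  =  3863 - 2343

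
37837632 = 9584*3948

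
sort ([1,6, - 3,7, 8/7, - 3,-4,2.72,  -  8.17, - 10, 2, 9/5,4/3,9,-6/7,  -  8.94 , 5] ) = [-10,-8.94, - 8.17, - 4,-3, -3,- 6/7 , 1,8/7,4/3,  9/5,2, 2.72,5, 6, 7,9]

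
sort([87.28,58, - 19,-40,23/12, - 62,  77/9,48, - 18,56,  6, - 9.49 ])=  [ - 62, -40, - 19,-18, - 9.49, 23/12, 6, 77/9,48,56, 58,87.28]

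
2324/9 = 2324/9 = 258.22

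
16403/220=74 + 123/220=74.56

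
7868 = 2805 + 5063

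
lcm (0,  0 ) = 0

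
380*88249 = 33534620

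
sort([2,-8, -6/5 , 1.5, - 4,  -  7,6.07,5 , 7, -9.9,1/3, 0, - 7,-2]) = [ - 9.9, - 8,-7, - 7,- 4, -2, - 6/5, 0,  1/3, 1.5, 2, 5,6.07, 7]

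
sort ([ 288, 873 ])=[ 288, 873] 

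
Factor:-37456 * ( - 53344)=1998052864=2^9*1667^1*2341^1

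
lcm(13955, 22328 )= 111640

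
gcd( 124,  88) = 4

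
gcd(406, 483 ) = 7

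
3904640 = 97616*40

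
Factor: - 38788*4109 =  - 159379892  =  - 2^2*7^1  *587^1*9697^1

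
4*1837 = 7348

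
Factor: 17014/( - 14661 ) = -2^1*3^( - 4)*47^1  =  - 94/81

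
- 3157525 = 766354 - 3923879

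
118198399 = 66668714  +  51529685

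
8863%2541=1240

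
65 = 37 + 28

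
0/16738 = 0=0.00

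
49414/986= 24707/493 = 50.12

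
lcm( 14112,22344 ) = 268128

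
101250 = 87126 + 14124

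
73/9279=73/9279  =  0.01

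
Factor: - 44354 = - 2^1*67^1*331^1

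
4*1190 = 4760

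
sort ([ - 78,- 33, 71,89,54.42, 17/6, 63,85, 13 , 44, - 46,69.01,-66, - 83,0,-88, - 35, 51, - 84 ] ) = [  -  88 , - 84, - 83, - 78, - 66,-46, - 35, - 33,0, 17/6, 13, 44,  51, 54.42,63,69.01, 71,85,89] 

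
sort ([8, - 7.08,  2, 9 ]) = [-7.08, 2, 8, 9]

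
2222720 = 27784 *80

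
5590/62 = 2795/31 = 90.16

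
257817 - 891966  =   - 634149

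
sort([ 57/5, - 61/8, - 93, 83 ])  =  [  -  93,-61/8 , 57/5,83]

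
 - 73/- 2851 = 73/2851 = 0.03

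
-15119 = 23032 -38151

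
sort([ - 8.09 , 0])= [ - 8.09 , 0 ] 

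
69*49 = 3381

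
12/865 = 12/865 = 0.01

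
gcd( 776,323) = 1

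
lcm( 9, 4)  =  36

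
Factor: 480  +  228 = 2^2*3^1*59^1  =  708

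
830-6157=  -  5327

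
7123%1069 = 709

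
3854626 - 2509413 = 1345213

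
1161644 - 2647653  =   - 1486009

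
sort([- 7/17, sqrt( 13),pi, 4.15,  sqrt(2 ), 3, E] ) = [-7/17, sqrt(2 ) , E, 3, pi,  sqrt(13 ),4.15]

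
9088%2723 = 919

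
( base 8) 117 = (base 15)54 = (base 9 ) 87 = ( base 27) 2p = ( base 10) 79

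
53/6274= 53/6274 = 0.01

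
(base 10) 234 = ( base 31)7h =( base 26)90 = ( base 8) 352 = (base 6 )1030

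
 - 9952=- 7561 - 2391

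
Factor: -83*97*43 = -346193 = -43^1*83^1 * 97^1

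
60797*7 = 425579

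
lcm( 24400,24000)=1464000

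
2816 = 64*44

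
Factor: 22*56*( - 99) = -121968 = - 2^4 * 3^2 * 7^1* 11^2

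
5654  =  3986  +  1668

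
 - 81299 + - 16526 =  - 97825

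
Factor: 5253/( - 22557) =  - 17/73=   -  17^1*73^( - 1 )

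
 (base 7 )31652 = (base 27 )ALK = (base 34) 6RN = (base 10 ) 7877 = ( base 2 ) 1111011000101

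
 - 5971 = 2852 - 8823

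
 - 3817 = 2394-6211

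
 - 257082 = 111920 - 369002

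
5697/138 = 41  +  13/46= 41.28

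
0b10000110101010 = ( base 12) 4ba2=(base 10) 8618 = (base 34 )7fg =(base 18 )18AE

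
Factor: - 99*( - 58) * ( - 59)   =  -338778 = -2^1 * 3^2 * 11^1*29^1*59^1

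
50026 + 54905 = 104931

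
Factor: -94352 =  - 2^4*5897^1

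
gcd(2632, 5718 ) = 2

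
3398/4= 849 + 1/2 = 849.50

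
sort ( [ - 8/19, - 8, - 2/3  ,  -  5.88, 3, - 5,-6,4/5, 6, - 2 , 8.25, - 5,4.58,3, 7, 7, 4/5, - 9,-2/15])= [- 9,  -  8,-6 ,  -  5.88, - 5, - 5,-2,-2/3, - 8/19, - 2/15, 4/5,  4/5, 3, 3, 4.58, 6,7 , 7, 8.25]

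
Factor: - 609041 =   -  227^1*2683^1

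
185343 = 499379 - 314036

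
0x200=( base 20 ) 15C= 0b1000000000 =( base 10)512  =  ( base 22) 116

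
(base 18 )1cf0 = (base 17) 209B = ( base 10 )9990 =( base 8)23406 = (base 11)7562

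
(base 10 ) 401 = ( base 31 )CT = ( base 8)621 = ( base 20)101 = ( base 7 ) 1112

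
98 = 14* 7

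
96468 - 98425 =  -1957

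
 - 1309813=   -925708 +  - 384105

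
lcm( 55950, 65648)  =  4923600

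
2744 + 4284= 7028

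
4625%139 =38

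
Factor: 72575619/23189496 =2^( - 3)*11^( - 1)*17^( - 1 )*31^1*5167^( - 1)*780383^1 = 24191873/7729832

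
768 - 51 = 717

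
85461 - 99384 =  - 13923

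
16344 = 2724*6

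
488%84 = 68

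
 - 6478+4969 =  - 1509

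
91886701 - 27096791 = 64789910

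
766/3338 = 383/1669 = 0.23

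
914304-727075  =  187229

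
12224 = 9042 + 3182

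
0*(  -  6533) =0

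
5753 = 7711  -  1958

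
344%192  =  152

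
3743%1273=1197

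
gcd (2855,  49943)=1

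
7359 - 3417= 3942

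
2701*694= 1874494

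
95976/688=139+1/2 = 139.50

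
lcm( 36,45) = 180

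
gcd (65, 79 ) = 1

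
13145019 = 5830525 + 7314494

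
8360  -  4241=4119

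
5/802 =5/802 =0.01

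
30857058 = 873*35346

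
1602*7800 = 12495600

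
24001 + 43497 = 67498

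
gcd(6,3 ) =3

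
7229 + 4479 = 11708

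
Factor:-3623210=-2^1 * 5^1*17^1 *21313^1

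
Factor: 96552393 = 3^1*7^2*656819^1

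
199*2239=445561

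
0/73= 0 = 0.00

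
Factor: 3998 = 2^1*1999^1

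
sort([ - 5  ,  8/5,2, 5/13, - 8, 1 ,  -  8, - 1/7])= [ - 8, - 8, - 5, - 1/7, 5/13,1, 8/5, 2]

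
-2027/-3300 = 2027/3300=0.61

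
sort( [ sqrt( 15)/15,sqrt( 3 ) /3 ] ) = [sqrt( 15)/15, sqrt(3)/3 ] 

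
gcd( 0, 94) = 94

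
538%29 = 16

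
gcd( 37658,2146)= 2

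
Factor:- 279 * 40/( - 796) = 2790/199 = 2^1*3^2*5^1*31^1*199^(  -  1 )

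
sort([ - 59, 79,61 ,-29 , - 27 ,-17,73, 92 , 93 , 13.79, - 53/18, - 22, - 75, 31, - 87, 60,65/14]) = [-87, - 75,-59,  -  29, - 27, - 22, - 17,  -  53/18, 65/14, 13.79,31, 60 , 61  ,  73, 79 , 92,  93]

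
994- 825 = 169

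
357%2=1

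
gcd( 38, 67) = 1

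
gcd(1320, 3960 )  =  1320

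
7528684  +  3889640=11418324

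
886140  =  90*9846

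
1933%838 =257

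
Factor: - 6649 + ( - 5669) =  - 12318= -2^1*3^1*2053^1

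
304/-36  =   - 76/9 = -8.44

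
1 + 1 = 2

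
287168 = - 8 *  (-35896)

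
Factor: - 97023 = -3^1*32341^1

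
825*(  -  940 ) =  - 775500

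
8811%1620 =711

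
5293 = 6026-733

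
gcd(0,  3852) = 3852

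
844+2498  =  3342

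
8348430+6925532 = 15273962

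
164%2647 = 164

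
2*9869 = 19738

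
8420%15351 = 8420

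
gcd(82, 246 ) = 82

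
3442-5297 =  - 1855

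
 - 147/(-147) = 1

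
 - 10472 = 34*(-308)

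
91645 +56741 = 148386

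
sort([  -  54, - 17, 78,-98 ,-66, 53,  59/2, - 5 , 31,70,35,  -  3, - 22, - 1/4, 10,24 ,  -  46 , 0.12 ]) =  [ - 98, - 66, - 54, - 46,-22,  -  17, - 5, - 3, - 1/4,0.12,10, 24,59/2, 31,35,53, 70, 78 ] 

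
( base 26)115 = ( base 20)1f7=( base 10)707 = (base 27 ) Q5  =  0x2C3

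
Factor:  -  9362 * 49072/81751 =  - 2^5 * 29^( -1 )*31^1 * 151^1 * 2819^( - 1)*3067^1  =  - 459412064/81751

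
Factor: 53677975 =5^2 * 13^1*23^1*43^1 * 167^1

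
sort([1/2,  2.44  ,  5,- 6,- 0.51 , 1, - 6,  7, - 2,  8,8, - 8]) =[ - 8, - 6, - 6, - 2, - 0.51, 1/2,  1 , 2.44 , 5, 7,8, 8] 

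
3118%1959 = 1159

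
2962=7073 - 4111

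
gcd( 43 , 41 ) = 1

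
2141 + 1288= 3429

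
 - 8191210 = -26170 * 313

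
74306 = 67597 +6709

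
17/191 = 17/191 = 0.09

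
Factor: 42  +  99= 141  =  3^1 * 47^1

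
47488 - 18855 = 28633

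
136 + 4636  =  4772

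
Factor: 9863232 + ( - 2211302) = 7651930 = 2^1*5^1*11^1*13^1*5351^1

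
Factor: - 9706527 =-3^3*359501^1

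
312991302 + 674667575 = 987658877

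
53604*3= 160812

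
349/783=349/783 =0.45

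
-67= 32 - 99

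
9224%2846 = 686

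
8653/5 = 8653/5= 1730.60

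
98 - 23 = 75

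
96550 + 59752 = 156302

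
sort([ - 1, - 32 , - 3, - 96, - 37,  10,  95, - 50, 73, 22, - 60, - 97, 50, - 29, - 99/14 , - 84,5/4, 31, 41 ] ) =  [-97, - 96, - 84, - 60, - 50, - 37,  -  32, - 29, - 99/14,-3, - 1 , 5/4, 10, 22,31,41,50 , 73,95]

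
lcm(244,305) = 1220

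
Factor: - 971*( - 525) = 3^1*5^2*7^1 * 971^1 = 509775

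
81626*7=571382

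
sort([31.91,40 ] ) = [ 31.91,40 ] 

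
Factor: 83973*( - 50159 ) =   -  4212001707 = -3^1*23^1*1217^1*  50159^1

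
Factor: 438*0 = 0^1 =0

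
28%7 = 0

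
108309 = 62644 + 45665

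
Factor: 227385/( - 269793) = -815/967 = -5^1*163^1*967^( - 1 ) 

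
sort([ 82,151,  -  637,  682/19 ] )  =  [ - 637, 682/19,  82,  151]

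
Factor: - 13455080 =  - 2^3*5^1*263^1*1279^1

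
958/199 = 958/199 = 4.81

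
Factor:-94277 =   -  23^1*4099^1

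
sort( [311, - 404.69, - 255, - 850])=[-850, - 404.69,-255, 311 ] 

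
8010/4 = 2002+1/2 =2002.50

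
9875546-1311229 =8564317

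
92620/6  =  46310/3 = 15436.67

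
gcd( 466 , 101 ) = 1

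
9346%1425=796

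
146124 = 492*297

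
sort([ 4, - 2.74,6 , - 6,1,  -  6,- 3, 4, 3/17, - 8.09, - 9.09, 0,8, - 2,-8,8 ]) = [ - 9.09, - 8.09, - 8, - 6, - 6, - 3 ,  -  2.74,-2,0,3/17,1, 4, 4,6,8 , 8]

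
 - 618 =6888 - 7506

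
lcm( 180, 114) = 3420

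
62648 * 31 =1942088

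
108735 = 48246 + 60489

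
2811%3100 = 2811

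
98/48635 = 98/48635= 0.00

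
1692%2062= 1692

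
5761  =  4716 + 1045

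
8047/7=1149+4/7= 1149.57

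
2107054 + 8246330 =10353384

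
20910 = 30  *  697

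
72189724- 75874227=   -  3684503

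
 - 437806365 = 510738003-948544368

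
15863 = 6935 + 8928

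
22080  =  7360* 3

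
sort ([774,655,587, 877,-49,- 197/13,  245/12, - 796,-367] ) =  [-796,  -  367,  -  49, - 197/13,  245/12,587,655,774, 877] 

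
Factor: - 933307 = -29^1*32183^1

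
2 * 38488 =76976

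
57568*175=10074400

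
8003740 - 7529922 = 473818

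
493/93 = 5 + 28/93=5.30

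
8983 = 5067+3916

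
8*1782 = 14256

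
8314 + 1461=9775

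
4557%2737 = 1820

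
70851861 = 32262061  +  38589800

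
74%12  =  2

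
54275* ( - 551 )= - 29905525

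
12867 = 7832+5035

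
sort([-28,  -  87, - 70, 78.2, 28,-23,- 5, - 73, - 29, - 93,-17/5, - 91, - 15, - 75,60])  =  [ - 93, - 91, - 87, - 75, - 73, - 70,  -  29, - 28,- 23, - 15, - 5,  -  17/5 , 28, 60, 78.2] 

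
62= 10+52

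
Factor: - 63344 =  - 2^4*37^1*107^1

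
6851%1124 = 107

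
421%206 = 9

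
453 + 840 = 1293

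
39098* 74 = 2893252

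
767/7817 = 767/7817 =0.10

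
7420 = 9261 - 1841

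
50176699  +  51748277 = 101924976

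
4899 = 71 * 69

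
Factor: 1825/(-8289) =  - 3^( - 3)*5^2*73^1*307^( - 1)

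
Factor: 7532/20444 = 7/19 = 7^1*19^(-1 )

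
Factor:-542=  -  2^1*271^1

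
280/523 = 280/523 = 0.54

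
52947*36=1906092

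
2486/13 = 191 + 3/13=191.23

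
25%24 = 1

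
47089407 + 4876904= 51966311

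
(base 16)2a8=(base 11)569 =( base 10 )680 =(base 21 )1b8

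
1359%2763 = 1359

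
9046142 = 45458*199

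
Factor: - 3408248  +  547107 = - 2861141  =  - 109^1*26249^1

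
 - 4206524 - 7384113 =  - 11590637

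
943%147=61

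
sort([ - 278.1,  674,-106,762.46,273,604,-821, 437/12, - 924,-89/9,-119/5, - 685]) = [-924,-821, - 685, - 278.1,  -  106,-119/5, - 89/9,437/12, 273,604, 674,762.46]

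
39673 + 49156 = 88829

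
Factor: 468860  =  2^2*5^1 * 7^1*17^1*197^1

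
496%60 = 16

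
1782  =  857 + 925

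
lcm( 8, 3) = 24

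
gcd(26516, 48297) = 947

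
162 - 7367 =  - 7205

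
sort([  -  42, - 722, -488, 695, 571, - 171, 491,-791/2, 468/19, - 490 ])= [ - 722, - 490, - 488,-791/2, - 171,-42, 468/19,491, 571,695 ]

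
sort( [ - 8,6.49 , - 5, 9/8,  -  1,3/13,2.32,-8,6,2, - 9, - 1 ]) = [ - 9, - 8, - 8,  -  5, - 1,-1,3/13,  9/8 , 2,  2.32,6, 6.49] 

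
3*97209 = 291627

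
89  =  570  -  481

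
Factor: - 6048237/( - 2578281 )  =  2016079/859427= 13^1*19^( - 1 )*45233^( - 1 )*155083^1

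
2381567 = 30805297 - 28423730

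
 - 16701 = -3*5567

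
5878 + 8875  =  14753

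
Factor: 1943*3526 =6851018 = 2^1*29^1*41^1*43^1*67^1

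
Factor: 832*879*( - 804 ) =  - 2^8*3^2*13^1*67^1 * 293^1  =  - 587987712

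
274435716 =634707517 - 360271801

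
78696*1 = 78696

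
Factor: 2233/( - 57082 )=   -  2^(-1 )*7^1*11^1*29^1 * 28541^(-1 )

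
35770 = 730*49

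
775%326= 123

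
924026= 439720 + 484306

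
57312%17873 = 3693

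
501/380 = 1 + 121/380 = 1.32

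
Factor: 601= 601^1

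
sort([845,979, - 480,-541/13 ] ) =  [ - 480,-541/13,845,979]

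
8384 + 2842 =11226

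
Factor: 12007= 12007^1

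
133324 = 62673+70651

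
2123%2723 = 2123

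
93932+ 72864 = 166796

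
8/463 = 8/463  =  0.02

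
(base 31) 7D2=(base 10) 7132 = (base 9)10704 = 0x1bdc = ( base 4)1233130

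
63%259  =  63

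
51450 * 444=22843800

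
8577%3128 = 2321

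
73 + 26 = 99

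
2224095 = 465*4783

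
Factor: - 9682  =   - 2^1*47^1*103^1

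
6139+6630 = 12769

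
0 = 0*797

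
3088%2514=574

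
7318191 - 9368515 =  - 2050324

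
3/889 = 3/889 = 0.00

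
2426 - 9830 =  - 7404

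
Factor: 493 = 17^1 * 29^1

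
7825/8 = 7825/8 = 978.12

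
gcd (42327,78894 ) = 9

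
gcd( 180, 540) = 180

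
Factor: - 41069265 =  - 3^1 * 5^1*31^1 * 88321^1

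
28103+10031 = 38134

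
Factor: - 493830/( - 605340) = 31/38= 2^( - 1)*19^( - 1)*31^1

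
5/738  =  5/738 = 0.01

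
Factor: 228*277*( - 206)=- 13010136= -  2^3*3^1 * 19^1*103^1 * 277^1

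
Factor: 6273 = 3^2*17^1*41^1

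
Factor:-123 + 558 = 3^1*5^1*29^1 = 435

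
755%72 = 35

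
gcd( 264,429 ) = 33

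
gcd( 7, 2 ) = 1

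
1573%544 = 485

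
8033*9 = 72297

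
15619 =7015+8604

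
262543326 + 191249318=453792644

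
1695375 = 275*6165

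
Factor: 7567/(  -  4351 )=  - 7^1*19^( - 1 )*23^1*47^1*229^ ( - 1) 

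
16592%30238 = 16592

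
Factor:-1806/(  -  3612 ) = 2^( - 1) = 1/2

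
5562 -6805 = -1243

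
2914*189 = 550746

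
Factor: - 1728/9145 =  - 2^6*3^3*5^( - 1) * 31^( - 1 )*59^( - 1) 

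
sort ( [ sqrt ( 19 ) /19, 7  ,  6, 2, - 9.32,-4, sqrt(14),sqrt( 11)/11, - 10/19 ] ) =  [ - 9.32, - 4, - 10/19 , sqrt(19 ) /19,sqrt( 11 )/11,2,sqrt( 14 ),6, 7] 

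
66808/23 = 2904 + 16/23 = 2904.70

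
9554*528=5044512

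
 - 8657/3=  - 8657/3 = - 2885.67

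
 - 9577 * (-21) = 201117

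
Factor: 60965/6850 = 89/10 = 2^(-1)*5^(-1)*89^1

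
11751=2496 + 9255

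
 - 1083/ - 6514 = 1083/6514=0.17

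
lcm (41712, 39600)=3128400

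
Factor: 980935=5^1*196187^1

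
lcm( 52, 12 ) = 156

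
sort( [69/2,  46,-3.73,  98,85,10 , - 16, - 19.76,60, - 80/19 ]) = [-19.76, - 16,-80/19, -3.73, 10,69/2, 46,60,  85,  98]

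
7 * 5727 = 40089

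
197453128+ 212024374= 409477502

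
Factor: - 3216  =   - 2^4* 3^1*67^1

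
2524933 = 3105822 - 580889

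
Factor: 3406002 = 2^1*3^1*567667^1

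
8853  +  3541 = 12394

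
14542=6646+7896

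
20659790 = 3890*5311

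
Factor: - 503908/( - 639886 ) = 251954/319943 =2^1*13^ (-1) * 263^1*479^1*24611^( - 1 ) 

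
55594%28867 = 26727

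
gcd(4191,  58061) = 1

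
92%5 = 2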